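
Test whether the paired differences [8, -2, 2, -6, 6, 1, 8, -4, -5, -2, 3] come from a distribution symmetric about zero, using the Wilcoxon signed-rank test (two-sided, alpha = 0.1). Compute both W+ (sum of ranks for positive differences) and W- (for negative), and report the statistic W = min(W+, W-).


Step 1: Drop any zero differences (none here) and take |d_i|.
|d| = [8, 2, 2, 6, 6, 1, 8, 4, 5, 2, 3]
Step 2: Midrank |d_i| (ties get averaged ranks).
ranks: |8|->10.5, |2|->3, |2|->3, |6|->8.5, |6|->8.5, |1|->1, |8|->10.5, |4|->6, |5|->7, |2|->3, |3|->5
Step 3: Attach original signs; sum ranks with positive sign and with negative sign.
W+ = 10.5 + 3 + 8.5 + 1 + 10.5 + 5 = 38.5
W- = 3 + 8.5 + 6 + 7 + 3 = 27.5
(Check: W+ + W- = 66 should equal n(n+1)/2 = 66.)
Step 4: Test statistic W = min(W+, W-) = 27.5.
Step 5: Ties in |d|, so use the tie-corrected normal approximation.
        E[W] = n(n+1)/4 = 11*12/4 = 33.
        Tie groups: |d|=2 (t=3), |d|=6 (t=2), |d|=8 (t=2); sum(t^3 - t) = 36.
        Var[W] = n(n+1)(2n+1)/24 - sum(t^3-t)/48 = 3036/24 - 36/48 = 125.75.
        z = (W - E[W]) / sqrt(Var[W]) = (27.5 - 33) / 11.2138 = -0.4905.
        Two-sided p = 2*Phi(z) = 0.623804.
Step 6: alpha = 0.1. fail to reject H0.

W+ = 38.5, W- = 27.5, W = min = 27.5, p = 0.623804, fail to reject H0.


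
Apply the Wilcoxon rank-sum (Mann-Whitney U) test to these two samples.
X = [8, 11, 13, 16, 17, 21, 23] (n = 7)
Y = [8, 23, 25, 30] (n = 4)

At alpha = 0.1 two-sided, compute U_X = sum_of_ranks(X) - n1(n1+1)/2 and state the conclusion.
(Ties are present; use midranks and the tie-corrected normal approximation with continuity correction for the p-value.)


Step 1: Combine and sort all 11 observations; assign midranks.
sorted (value, group): (8,X), (8,Y), (11,X), (13,X), (16,X), (17,X), (21,X), (23,X), (23,Y), (25,Y), (30,Y)
ranks: 8->1.5, 8->1.5, 11->3, 13->4, 16->5, 17->6, 21->7, 23->8.5, 23->8.5, 25->10, 30->11
Step 2: Rank sum for X: R1 = 1.5 + 3 + 4 + 5 + 6 + 7 + 8.5 = 35.
Step 3: U_X = R1 - n1(n1+1)/2 = 35 - 7*8/2 = 35 - 28 = 7.
       U_Y = n1*n2 - U_X = 28 - 7 = 21.
Step 4: Ties are present, so use the tie-corrected normal approximation (with continuity correction) for the p-value.
Step 5: p-value = 0.217200; compare to alpha = 0.1. fail to reject H0.

U_X = 7, p = 0.217200, fail to reject H0 at alpha = 0.1.


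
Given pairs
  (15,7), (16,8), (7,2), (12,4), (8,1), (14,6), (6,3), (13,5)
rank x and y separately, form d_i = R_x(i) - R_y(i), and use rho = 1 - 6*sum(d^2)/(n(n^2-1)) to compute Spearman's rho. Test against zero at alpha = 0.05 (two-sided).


Step 1: Rank x and y separately (midranks; no ties here).
rank(x): 15->7, 16->8, 7->2, 12->4, 8->3, 14->6, 6->1, 13->5
rank(y): 7->7, 8->8, 2->2, 4->4, 1->1, 6->6, 3->3, 5->5
Step 2: d_i = R_x(i) - R_y(i); compute d_i^2.
  (7-7)^2=0, (8-8)^2=0, (2-2)^2=0, (4-4)^2=0, (3-1)^2=4, (6-6)^2=0, (1-3)^2=4, (5-5)^2=0
sum(d^2) = 8.
Step 3: rho = 1 - 6*8 / (8*(8^2 - 1)) = 1 - 48/504 = 0.904762.
Step 4: Under H0, t = rho * sqrt((n-2)/(1-rho^2)) = 5.2034 ~ t(6).
Step 5: Two-sided p-value from the t-distribution with 6 df = 0.002008.
Step 6: alpha = 0.05. reject H0.

rho = 0.9048, p = 0.002008, reject H0 at alpha = 0.05.


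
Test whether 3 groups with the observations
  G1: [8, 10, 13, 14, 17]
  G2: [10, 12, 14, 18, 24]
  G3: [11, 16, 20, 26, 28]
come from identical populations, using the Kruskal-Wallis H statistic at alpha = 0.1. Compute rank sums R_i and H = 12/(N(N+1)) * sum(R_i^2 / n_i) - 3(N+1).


Step 1: Combine all N = 15 observations and assign midranks.
sorted (value, group, rank): (8,G1,1), (10,G1,2.5), (10,G2,2.5), (11,G3,4), (12,G2,5), (13,G1,6), (14,G1,7.5), (14,G2,7.5), (16,G3,9), (17,G1,10), (18,G2,11), (20,G3,12), (24,G2,13), (26,G3,14), (28,G3,15)
Step 2: Sum ranks within each group.
R_1 = 27 (n_1 = 5)
R_2 = 39 (n_2 = 5)
R_3 = 54 (n_3 = 5)
Step 3: H = 12/(N(N+1)) * sum(R_i^2/n_i) - 3(N+1)
     = 12/(15*16) * (27^2/5 + 39^2/5 + 54^2/5) - 3*16
     = 0.050000 * 1033.2 - 48
     = 3.660000.
Step 4: Ties present; correction factor C = 1 - 12/(15^3 - 15) = 0.996429. Corrected H = 3.660000 / 0.996429 = 3.673118.
Step 5: Under H0, H ~ chi^2(2); p-value = 0.159365.
Step 6: alpha = 0.1. fail to reject H0.

H = 3.6731, df = 2, p = 0.159365, fail to reject H0.


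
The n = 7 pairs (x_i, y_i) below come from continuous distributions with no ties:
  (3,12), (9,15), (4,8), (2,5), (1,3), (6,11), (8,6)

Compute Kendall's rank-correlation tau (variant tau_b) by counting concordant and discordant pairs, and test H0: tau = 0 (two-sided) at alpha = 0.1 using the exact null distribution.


Step 1: Enumerate the 21 unordered pairs (i,j) with i<j and classify each by sign(x_j-x_i) * sign(y_j-y_i).
  (1,2):dx=+6,dy=+3->C; (1,3):dx=+1,dy=-4->D; (1,4):dx=-1,dy=-7->C; (1,5):dx=-2,dy=-9->C
  (1,6):dx=+3,dy=-1->D; (1,7):dx=+5,dy=-6->D; (2,3):dx=-5,dy=-7->C; (2,4):dx=-7,dy=-10->C
  (2,5):dx=-8,dy=-12->C; (2,6):dx=-3,dy=-4->C; (2,7):dx=-1,dy=-9->C; (3,4):dx=-2,dy=-3->C
  (3,5):dx=-3,dy=-5->C; (3,6):dx=+2,dy=+3->C; (3,7):dx=+4,dy=-2->D; (4,5):dx=-1,dy=-2->C
  (4,6):dx=+4,dy=+6->C; (4,7):dx=+6,dy=+1->C; (5,6):dx=+5,dy=+8->C; (5,7):dx=+7,dy=+3->C
  (6,7):dx=+2,dy=-5->D
Step 2: C = 16, D = 5, total pairs = 21.
Step 3: tau = (C - D)/(n(n-1)/2) = (16 - 5)/21 = 0.523810.
Step 4: Exact two-sided p-value (enumerate n! = 5040 permutations of y under H0): p = 0.136111.
Step 5: alpha = 0.1. fail to reject H0.

tau_b = 0.5238 (C=16, D=5), p = 0.136111, fail to reject H0.


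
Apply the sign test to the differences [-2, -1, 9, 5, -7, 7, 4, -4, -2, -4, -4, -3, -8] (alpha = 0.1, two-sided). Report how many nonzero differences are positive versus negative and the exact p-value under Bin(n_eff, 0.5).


Step 1: Discard zero differences. Original n = 13; n_eff = number of nonzero differences = 13.
Nonzero differences (with sign): -2, -1, +9, +5, -7, +7, +4, -4, -2, -4, -4, -3, -8
Step 2: Count signs: positive = 4, negative = 9.
Step 3: Under H0: P(positive) = 0.5, so the number of positives S ~ Bin(13, 0.5).
Step 4: Two-sided exact p-value = sum of Bin(13,0.5) probabilities at or below the observed probability = 0.266846.
Step 5: alpha = 0.1. fail to reject H0.

n_eff = 13, pos = 4, neg = 9, p = 0.266846, fail to reject H0.


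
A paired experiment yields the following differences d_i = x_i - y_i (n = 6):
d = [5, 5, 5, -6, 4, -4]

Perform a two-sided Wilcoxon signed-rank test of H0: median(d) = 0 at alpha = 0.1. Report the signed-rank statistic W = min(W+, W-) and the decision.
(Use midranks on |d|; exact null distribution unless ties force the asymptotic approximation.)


Step 1: Drop any zero differences (none here) and take |d_i|.
|d| = [5, 5, 5, 6, 4, 4]
Step 2: Midrank |d_i| (ties get averaged ranks).
ranks: |5|->4, |5|->4, |5|->4, |6|->6, |4|->1.5, |4|->1.5
Step 3: Attach original signs; sum ranks with positive sign and with negative sign.
W+ = 4 + 4 + 4 + 1.5 = 13.5
W- = 6 + 1.5 = 7.5
(Check: W+ + W- = 21 should equal n(n+1)/2 = 21.)
Step 4: Test statistic W = min(W+, W-) = 7.5.
Step 5: Ties in |d|, so use the tie-corrected normal approximation.
        E[W] = n(n+1)/4 = 6*7/4 = 10.5.
        Tie groups: |d|=4 (t=2), |d|=5 (t=3); sum(t^3 - t) = 30.
        Var[W] = n(n+1)(2n+1)/24 - sum(t^3-t)/48 = 546/24 - 30/48 = 22.125.
        z = (W - E[W]) / sqrt(Var[W]) = (7.5 - 10.5) / 4.7037 = -0.6378.
        Two-sided p = 2*Phi(z) = 0.523609.
Step 6: alpha = 0.1. fail to reject H0.

W+ = 13.5, W- = 7.5, W = min = 7.5, p = 0.523609, fail to reject H0.


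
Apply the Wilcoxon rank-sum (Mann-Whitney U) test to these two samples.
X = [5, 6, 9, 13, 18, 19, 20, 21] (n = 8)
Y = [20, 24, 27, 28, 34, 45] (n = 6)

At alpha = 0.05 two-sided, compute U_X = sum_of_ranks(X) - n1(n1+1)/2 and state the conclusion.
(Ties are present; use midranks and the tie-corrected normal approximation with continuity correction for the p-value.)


Step 1: Combine and sort all 14 observations; assign midranks.
sorted (value, group): (5,X), (6,X), (9,X), (13,X), (18,X), (19,X), (20,X), (20,Y), (21,X), (24,Y), (27,Y), (28,Y), (34,Y), (45,Y)
ranks: 5->1, 6->2, 9->3, 13->4, 18->5, 19->6, 20->7.5, 20->7.5, 21->9, 24->10, 27->11, 28->12, 34->13, 45->14
Step 2: Rank sum for X: R1 = 1 + 2 + 3 + 4 + 5 + 6 + 7.5 + 9 = 37.5.
Step 3: U_X = R1 - n1(n1+1)/2 = 37.5 - 8*9/2 = 37.5 - 36 = 1.5.
       U_Y = n1*n2 - U_X = 48 - 1.5 = 46.5.
Step 4: Ties are present, so use the tie-corrected normal approximation (with continuity correction) for the p-value.
Step 5: p-value = 0.004465; compare to alpha = 0.05. reject H0.

U_X = 1.5, p = 0.004465, reject H0 at alpha = 0.05.


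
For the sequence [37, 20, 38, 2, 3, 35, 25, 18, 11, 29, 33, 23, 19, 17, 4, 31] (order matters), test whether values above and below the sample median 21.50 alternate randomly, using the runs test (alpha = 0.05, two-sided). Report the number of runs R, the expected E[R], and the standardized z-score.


Step 1: Compute median = 21.50; label A = above, B = below.
Labels in order: ABABBAABBAAABBBA  (n_A = 8, n_B = 8)
Step 2: Count runs R = 9.
Step 3: Under H0 (random ordering), E[R] = 2*n_A*n_B/(n_A+n_B) + 1 = 2*8*8/16 + 1 = 9.0000.
        Var[R] = 2*n_A*n_B*(2*n_A*n_B - n_A - n_B) / ((n_A+n_B)^2 * (n_A+n_B-1)) = 14336/3840 = 3.7333.
        SD[R] = 1.9322.
Step 4: R = E[R], so z = 0 with no continuity correction.
Step 5: Two-sided p-value via normal approximation = 2*(1 - Phi(|z|)) = 1.000000.
Step 6: alpha = 0.05. fail to reject H0.

R = 9, z = 0.0000, p = 1.000000, fail to reject H0.


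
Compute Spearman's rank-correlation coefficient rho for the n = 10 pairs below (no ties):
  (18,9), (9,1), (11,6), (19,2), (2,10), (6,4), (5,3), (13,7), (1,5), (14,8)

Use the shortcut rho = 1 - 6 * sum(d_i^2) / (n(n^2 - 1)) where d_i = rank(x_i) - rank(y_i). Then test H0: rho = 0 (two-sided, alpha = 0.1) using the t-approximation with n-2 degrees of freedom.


Step 1: Rank x and y separately (midranks; no ties here).
rank(x): 18->9, 9->5, 11->6, 19->10, 2->2, 6->4, 5->3, 13->7, 1->1, 14->8
rank(y): 9->9, 1->1, 6->6, 2->2, 10->10, 4->4, 3->3, 7->7, 5->5, 8->8
Step 2: d_i = R_x(i) - R_y(i); compute d_i^2.
  (9-9)^2=0, (5-1)^2=16, (6-6)^2=0, (10-2)^2=64, (2-10)^2=64, (4-4)^2=0, (3-3)^2=0, (7-7)^2=0, (1-5)^2=16, (8-8)^2=0
sum(d^2) = 160.
Step 3: rho = 1 - 6*160 / (10*(10^2 - 1)) = 1 - 960/990 = 0.030303.
Step 4: Under H0, t = rho * sqrt((n-2)/(1-rho^2)) = 0.0857 ~ t(8).
Step 5: Two-sided p-value from the t-distribution with 8 df = 0.933773.
Step 6: alpha = 0.1. fail to reject H0.

rho = 0.0303, p = 0.933773, fail to reject H0 at alpha = 0.1.


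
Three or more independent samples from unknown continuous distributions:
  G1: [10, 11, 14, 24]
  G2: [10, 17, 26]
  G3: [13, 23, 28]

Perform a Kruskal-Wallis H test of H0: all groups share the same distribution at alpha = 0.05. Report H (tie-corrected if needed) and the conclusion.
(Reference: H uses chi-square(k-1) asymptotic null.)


Step 1: Combine all N = 10 observations and assign midranks.
sorted (value, group, rank): (10,G1,1.5), (10,G2,1.5), (11,G1,3), (13,G3,4), (14,G1,5), (17,G2,6), (23,G3,7), (24,G1,8), (26,G2,9), (28,G3,10)
Step 2: Sum ranks within each group.
R_1 = 17.5 (n_1 = 4)
R_2 = 16.5 (n_2 = 3)
R_3 = 21 (n_3 = 3)
Step 3: H = 12/(N(N+1)) * sum(R_i^2/n_i) - 3(N+1)
     = 12/(10*11) * (17.5^2/4 + 16.5^2/3 + 21^2/3) - 3*11
     = 0.109091 * 314.312 - 33
     = 1.288636.
Step 4: Ties present; correction factor C = 1 - 6/(10^3 - 10) = 0.993939. Corrected H = 1.288636 / 0.993939 = 1.296494.
Step 5: Under H0, H ~ chi^2(2); p-value = 0.522962.
Step 6: alpha = 0.05. fail to reject H0.

H = 1.2965, df = 2, p = 0.522962, fail to reject H0.


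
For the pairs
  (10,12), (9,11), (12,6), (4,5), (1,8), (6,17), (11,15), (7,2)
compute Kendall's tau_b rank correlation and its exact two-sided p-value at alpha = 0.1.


Step 1: Enumerate the 28 unordered pairs (i,j) with i<j and classify each by sign(x_j-x_i) * sign(y_j-y_i).
  (1,2):dx=-1,dy=-1->C; (1,3):dx=+2,dy=-6->D; (1,4):dx=-6,dy=-7->C; (1,5):dx=-9,dy=-4->C
  (1,6):dx=-4,dy=+5->D; (1,7):dx=+1,dy=+3->C; (1,8):dx=-3,dy=-10->C; (2,3):dx=+3,dy=-5->D
  (2,4):dx=-5,dy=-6->C; (2,5):dx=-8,dy=-3->C; (2,6):dx=-3,dy=+6->D; (2,7):dx=+2,dy=+4->C
  (2,8):dx=-2,dy=-9->C; (3,4):dx=-8,dy=-1->C; (3,5):dx=-11,dy=+2->D; (3,6):dx=-6,dy=+11->D
  (3,7):dx=-1,dy=+9->D; (3,8):dx=-5,dy=-4->C; (4,5):dx=-3,dy=+3->D; (4,6):dx=+2,dy=+12->C
  (4,7):dx=+7,dy=+10->C; (4,8):dx=+3,dy=-3->D; (5,6):dx=+5,dy=+9->C; (5,7):dx=+10,dy=+7->C
  (5,8):dx=+6,dy=-6->D; (6,7):dx=+5,dy=-2->D; (6,8):dx=+1,dy=-15->D; (7,8):dx=-4,dy=-13->C
Step 2: C = 16, D = 12, total pairs = 28.
Step 3: tau = (C - D)/(n(n-1)/2) = (16 - 12)/28 = 0.142857.
Step 4: Exact two-sided p-value (enumerate n! = 40320 permutations of y under H0): p = 0.719544.
Step 5: alpha = 0.1. fail to reject H0.

tau_b = 0.1429 (C=16, D=12), p = 0.719544, fail to reject H0.


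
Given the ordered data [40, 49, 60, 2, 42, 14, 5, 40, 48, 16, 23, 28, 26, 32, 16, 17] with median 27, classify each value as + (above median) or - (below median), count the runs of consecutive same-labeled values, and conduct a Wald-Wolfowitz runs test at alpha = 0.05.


Step 1: Compute median = 27; label A = above, B = below.
Labels in order: AAABABBAABBABABB  (n_A = 8, n_B = 8)
Step 2: Count runs R = 10.
Step 3: Under H0 (random ordering), E[R] = 2*n_A*n_B/(n_A+n_B) + 1 = 2*8*8/16 + 1 = 9.0000.
        Var[R] = 2*n_A*n_B*(2*n_A*n_B - n_A - n_B) / ((n_A+n_B)^2 * (n_A+n_B-1)) = 14336/3840 = 3.7333.
        SD[R] = 1.9322.
Step 4: Continuity-corrected z = (R - 0.5 - E[R]) / SD[R] = (10 - 0.5 - 9.0000) / 1.9322 = 0.2588.
Step 5: Two-sided p-value via normal approximation = 2*(1 - Phi(|z|)) = 0.795809.
Step 6: alpha = 0.05. fail to reject H0.

R = 10, z = 0.2588, p = 0.795809, fail to reject H0.


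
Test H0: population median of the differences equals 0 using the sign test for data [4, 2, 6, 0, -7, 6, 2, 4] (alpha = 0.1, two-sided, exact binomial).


Step 1: Discard zero differences. Original n = 8; n_eff = number of nonzero differences = 7.
Nonzero differences (with sign): +4, +2, +6, -7, +6, +2, +4
Step 2: Count signs: positive = 6, negative = 1.
Step 3: Under H0: P(positive) = 0.5, so the number of positives S ~ Bin(7, 0.5).
Step 4: Two-sided exact p-value = sum of Bin(7,0.5) probabilities at or below the observed probability = 0.125000.
Step 5: alpha = 0.1. fail to reject H0.

n_eff = 7, pos = 6, neg = 1, p = 0.125000, fail to reject H0.


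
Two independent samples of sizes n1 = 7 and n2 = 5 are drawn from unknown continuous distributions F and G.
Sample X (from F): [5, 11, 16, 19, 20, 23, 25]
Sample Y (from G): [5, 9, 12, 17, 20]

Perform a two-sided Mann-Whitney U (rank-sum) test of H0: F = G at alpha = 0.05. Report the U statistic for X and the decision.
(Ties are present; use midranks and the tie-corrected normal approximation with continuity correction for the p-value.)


Step 1: Combine and sort all 12 observations; assign midranks.
sorted (value, group): (5,X), (5,Y), (9,Y), (11,X), (12,Y), (16,X), (17,Y), (19,X), (20,X), (20,Y), (23,X), (25,X)
ranks: 5->1.5, 5->1.5, 9->3, 11->4, 12->5, 16->6, 17->7, 19->8, 20->9.5, 20->9.5, 23->11, 25->12
Step 2: Rank sum for X: R1 = 1.5 + 4 + 6 + 8 + 9.5 + 11 + 12 = 52.
Step 3: U_X = R1 - n1(n1+1)/2 = 52 - 7*8/2 = 52 - 28 = 24.
       U_Y = n1*n2 - U_X = 35 - 24 = 11.
Step 4: Ties are present, so use the tie-corrected normal approximation (with continuity correction) for the p-value.
Step 5: p-value = 0.328162; compare to alpha = 0.05. fail to reject H0.

U_X = 24, p = 0.328162, fail to reject H0 at alpha = 0.05.


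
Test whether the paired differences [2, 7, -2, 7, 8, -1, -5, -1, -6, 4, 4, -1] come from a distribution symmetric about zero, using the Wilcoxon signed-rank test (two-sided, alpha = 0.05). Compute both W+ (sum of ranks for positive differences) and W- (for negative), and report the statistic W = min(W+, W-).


Step 1: Drop any zero differences (none here) and take |d_i|.
|d| = [2, 7, 2, 7, 8, 1, 5, 1, 6, 4, 4, 1]
Step 2: Midrank |d_i| (ties get averaged ranks).
ranks: |2|->4.5, |7|->10.5, |2|->4.5, |7|->10.5, |8|->12, |1|->2, |5|->8, |1|->2, |6|->9, |4|->6.5, |4|->6.5, |1|->2
Step 3: Attach original signs; sum ranks with positive sign and with negative sign.
W+ = 4.5 + 10.5 + 10.5 + 12 + 6.5 + 6.5 = 50.5
W- = 4.5 + 2 + 8 + 2 + 9 + 2 = 27.5
(Check: W+ + W- = 78 should equal n(n+1)/2 = 78.)
Step 4: Test statistic W = min(W+, W-) = 27.5.
Step 5: Ties in |d|, so use the tie-corrected normal approximation.
        E[W] = n(n+1)/4 = 12*13/4 = 39.
        Tie groups: |d|=1 (t=3), |d|=2 (t=2), |d|=4 (t=2), |d|=7 (t=2); sum(t^3 - t) = 42.
        Var[W] = n(n+1)(2n+1)/24 - sum(t^3-t)/48 = 3900/24 - 42/48 = 161.625.
        z = (W - E[W]) / sqrt(Var[W]) = (27.5 - 39) / 12.7132 = -0.9046.
        Two-sided p = 2*Phi(z) = 0.365692.
Step 6: alpha = 0.05. fail to reject H0.

W+ = 50.5, W- = 27.5, W = min = 27.5, p = 0.365692, fail to reject H0.


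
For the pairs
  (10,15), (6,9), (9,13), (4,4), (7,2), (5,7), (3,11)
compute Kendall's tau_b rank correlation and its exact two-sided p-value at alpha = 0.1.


Step 1: Enumerate the 21 unordered pairs (i,j) with i<j and classify each by sign(x_j-x_i) * sign(y_j-y_i).
  (1,2):dx=-4,dy=-6->C; (1,3):dx=-1,dy=-2->C; (1,4):dx=-6,dy=-11->C; (1,5):dx=-3,dy=-13->C
  (1,6):dx=-5,dy=-8->C; (1,7):dx=-7,dy=-4->C; (2,3):dx=+3,dy=+4->C; (2,4):dx=-2,dy=-5->C
  (2,5):dx=+1,dy=-7->D; (2,6):dx=-1,dy=-2->C; (2,7):dx=-3,dy=+2->D; (3,4):dx=-5,dy=-9->C
  (3,5):dx=-2,dy=-11->C; (3,6):dx=-4,dy=-6->C; (3,7):dx=-6,dy=-2->C; (4,5):dx=+3,dy=-2->D
  (4,6):dx=+1,dy=+3->C; (4,7):dx=-1,dy=+7->D; (5,6):dx=-2,dy=+5->D; (5,7):dx=-4,dy=+9->D
  (6,7):dx=-2,dy=+4->D
Step 2: C = 14, D = 7, total pairs = 21.
Step 3: tau = (C - D)/(n(n-1)/2) = (14 - 7)/21 = 0.333333.
Step 4: Exact two-sided p-value (enumerate n! = 5040 permutations of y under H0): p = 0.381349.
Step 5: alpha = 0.1. fail to reject H0.

tau_b = 0.3333 (C=14, D=7), p = 0.381349, fail to reject H0.


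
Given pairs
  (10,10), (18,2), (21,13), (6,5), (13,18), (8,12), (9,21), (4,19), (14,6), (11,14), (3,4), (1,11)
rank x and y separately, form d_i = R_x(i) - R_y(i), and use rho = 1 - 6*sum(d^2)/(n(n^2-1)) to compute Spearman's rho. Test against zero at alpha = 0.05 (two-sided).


Step 1: Rank x and y separately (midranks; no ties here).
rank(x): 10->7, 18->11, 21->12, 6->4, 13->9, 8->5, 9->6, 4->3, 14->10, 11->8, 3->2, 1->1
rank(y): 10->5, 2->1, 13->8, 5->3, 18->10, 12->7, 21->12, 19->11, 6->4, 14->9, 4->2, 11->6
Step 2: d_i = R_x(i) - R_y(i); compute d_i^2.
  (7-5)^2=4, (11-1)^2=100, (12-8)^2=16, (4-3)^2=1, (9-10)^2=1, (5-7)^2=4, (6-12)^2=36, (3-11)^2=64, (10-4)^2=36, (8-9)^2=1, (2-2)^2=0, (1-6)^2=25
sum(d^2) = 288.
Step 3: rho = 1 - 6*288 / (12*(12^2 - 1)) = 1 - 1728/1716 = -0.006993.
Step 4: Under H0, t = rho * sqrt((n-2)/(1-rho^2)) = -0.0221 ~ t(10).
Step 5: Two-sided p-value from the t-distribution with 10 df = 0.982792.
Step 6: alpha = 0.05. fail to reject H0.

rho = -0.0070, p = 0.982792, fail to reject H0 at alpha = 0.05.


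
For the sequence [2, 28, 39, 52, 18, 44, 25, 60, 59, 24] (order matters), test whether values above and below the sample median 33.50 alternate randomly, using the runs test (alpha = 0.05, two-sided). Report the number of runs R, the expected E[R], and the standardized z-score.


Step 1: Compute median = 33.50; label A = above, B = below.
Labels in order: BBAABABAAB  (n_A = 5, n_B = 5)
Step 2: Count runs R = 7.
Step 3: Under H0 (random ordering), E[R] = 2*n_A*n_B/(n_A+n_B) + 1 = 2*5*5/10 + 1 = 6.0000.
        Var[R] = 2*n_A*n_B*(2*n_A*n_B - n_A - n_B) / ((n_A+n_B)^2 * (n_A+n_B-1)) = 2000/900 = 2.2222.
        SD[R] = 1.4907.
Step 4: Continuity-corrected z = (R - 0.5 - E[R]) / SD[R] = (7 - 0.5 - 6.0000) / 1.4907 = 0.3354.
Step 5: Two-sided p-value via normal approximation = 2*(1 - Phi(|z|)) = 0.737316.
Step 6: alpha = 0.05. fail to reject H0.

R = 7, z = 0.3354, p = 0.737316, fail to reject H0.


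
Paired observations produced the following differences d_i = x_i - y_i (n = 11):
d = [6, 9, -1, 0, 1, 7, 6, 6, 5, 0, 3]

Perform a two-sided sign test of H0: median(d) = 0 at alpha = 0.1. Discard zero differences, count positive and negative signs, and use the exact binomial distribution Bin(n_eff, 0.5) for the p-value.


Step 1: Discard zero differences. Original n = 11; n_eff = number of nonzero differences = 9.
Nonzero differences (with sign): +6, +9, -1, +1, +7, +6, +6, +5, +3
Step 2: Count signs: positive = 8, negative = 1.
Step 3: Under H0: P(positive) = 0.5, so the number of positives S ~ Bin(9, 0.5).
Step 4: Two-sided exact p-value = sum of Bin(9,0.5) probabilities at or below the observed probability = 0.039062.
Step 5: alpha = 0.1. reject H0.

n_eff = 9, pos = 8, neg = 1, p = 0.039062, reject H0.


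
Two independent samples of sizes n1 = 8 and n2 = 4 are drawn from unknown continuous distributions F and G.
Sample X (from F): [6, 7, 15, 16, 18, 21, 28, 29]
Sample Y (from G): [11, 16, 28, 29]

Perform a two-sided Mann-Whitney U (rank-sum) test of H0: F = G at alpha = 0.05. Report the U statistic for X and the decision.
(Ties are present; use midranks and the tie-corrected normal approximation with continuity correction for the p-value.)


Step 1: Combine and sort all 12 observations; assign midranks.
sorted (value, group): (6,X), (7,X), (11,Y), (15,X), (16,X), (16,Y), (18,X), (21,X), (28,X), (28,Y), (29,X), (29,Y)
ranks: 6->1, 7->2, 11->3, 15->4, 16->5.5, 16->5.5, 18->7, 21->8, 28->9.5, 28->9.5, 29->11.5, 29->11.5
Step 2: Rank sum for X: R1 = 1 + 2 + 4 + 5.5 + 7 + 8 + 9.5 + 11.5 = 48.5.
Step 3: U_X = R1 - n1(n1+1)/2 = 48.5 - 8*9/2 = 48.5 - 36 = 12.5.
       U_Y = n1*n2 - U_X = 32 - 12.5 = 19.5.
Step 4: Ties are present, so use the tie-corrected normal approximation (with continuity correction) for the p-value.
Step 5: p-value = 0.608498; compare to alpha = 0.05. fail to reject H0.

U_X = 12.5, p = 0.608498, fail to reject H0 at alpha = 0.05.


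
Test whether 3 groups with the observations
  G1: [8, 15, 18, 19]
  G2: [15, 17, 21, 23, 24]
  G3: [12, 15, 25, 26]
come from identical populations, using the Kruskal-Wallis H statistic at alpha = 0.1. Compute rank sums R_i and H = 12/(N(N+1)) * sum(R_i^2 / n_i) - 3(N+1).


Step 1: Combine all N = 13 observations and assign midranks.
sorted (value, group, rank): (8,G1,1), (12,G3,2), (15,G1,4), (15,G2,4), (15,G3,4), (17,G2,6), (18,G1,7), (19,G1,8), (21,G2,9), (23,G2,10), (24,G2,11), (25,G3,12), (26,G3,13)
Step 2: Sum ranks within each group.
R_1 = 20 (n_1 = 4)
R_2 = 40 (n_2 = 5)
R_3 = 31 (n_3 = 4)
Step 3: H = 12/(N(N+1)) * sum(R_i^2/n_i) - 3(N+1)
     = 12/(13*14) * (20^2/4 + 40^2/5 + 31^2/4) - 3*14
     = 0.065934 * 660.25 - 42
     = 1.532967.
Step 4: Ties present; correction factor C = 1 - 24/(13^3 - 13) = 0.989011. Corrected H = 1.532967 / 0.989011 = 1.550000.
Step 5: Under H0, H ~ chi^2(2); p-value = 0.460704.
Step 6: alpha = 0.1. fail to reject H0.

H = 1.5500, df = 2, p = 0.460704, fail to reject H0.


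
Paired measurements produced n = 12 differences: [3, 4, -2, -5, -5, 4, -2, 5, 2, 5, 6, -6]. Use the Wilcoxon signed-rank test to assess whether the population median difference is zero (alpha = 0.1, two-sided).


Step 1: Drop any zero differences (none here) and take |d_i|.
|d| = [3, 4, 2, 5, 5, 4, 2, 5, 2, 5, 6, 6]
Step 2: Midrank |d_i| (ties get averaged ranks).
ranks: |3|->4, |4|->5.5, |2|->2, |5|->8.5, |5|->8.5, |4|->5.5, |2|->2, |5|->8.5, |2|->2, |5|->8.5, |6|->11.5, |6|->11.5
Step 3: Attach original signs; sum ranks with positive sign and with negative sign.
W+ = 4 + 5.5 + 5.5 + 8.5 + 2 + 8.5 + 11.5 = 45.5
W- = 2 + 8.5 + 8.5 + 2 + 11.5 = 32.5
(Check: W+ + W- = 78 should equal n(n+1)/2 = 78.)
Step 4: Test statistic W = min(W+, W-) = 32.5.
Step 5: Ties in |d|, so use the tie-corrected normal approximation.
        E[W] = n(n+1)/4 = 12*13/4 = 39.
        Tie groups: |d|=2 (t=3), |d|=4 (t=2), |d|=5 (t=4), |d|=6 (t=2); sum(t^3 - t) = 96.
        Var[W] = n(n+1)(2n+1)/24 - sum(t^3-t)/48 = 3900/24 - 96/48 = 160.5.
        z = (W - E[W]) / sqrt(Var[W]) = (32.5 - 39) / 12.6689 = -0.5131.
        Two-sided p = 2*Phi(z) = 0.607903.
Step 6: alpha = 0.1. fail to reject H0.

W+ = 45.5, W- = 32.5, W = min = 32.5, p = 0.607903, fail to reject H0.


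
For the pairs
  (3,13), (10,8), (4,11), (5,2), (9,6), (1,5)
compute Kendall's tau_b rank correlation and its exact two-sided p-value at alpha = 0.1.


Step 1: Enumerate the 15 unordered pairs (i,j) with i<j and classify each by sign(x_j-x_i) * sign(y_j-y_i).
  (1,2):dx=+7,dy=-5->D; (1,3):dx=+1,dy=-2->D; (1,4):dx=+2,dy=-11->D; (1,5):dx=+6,dy=-7->D
  (1,6):dx=-2,dy=-8->C; (2,3):dx=-6,dy=+3->D; (2,4):dx=-5,dy=-6->C; (2,5):dx=-1,dy=-2->C
  (2,6):dx=-9,dy=-3->C; (3,4):dx=+1,dy=-9->D; (3,5):dx=+5,dy=-5->D; (3,6):dx=-3,dy=-6->C
  (4,5):dx=+4,dy=+4->C; (4,6):dx=-4,dy=+3->D; (5,6):dx=-8,dy=-1->C
Step 2: C = 7, D = 8, total pairs = 15.
Step 3: tau = (C - D)/(n(n-1)/2) = (7 - 8)/15 = -0.066667.
Step 4: Exact two-sided p-value (enumerate n! = 720 permutations of y under H0): p = 1.000000.
Step 5: alpha = 0.1. fail to reject H0.

tau_b = -0.0667 (C=7, D=8), p = 1.000000, fail to reject H0.


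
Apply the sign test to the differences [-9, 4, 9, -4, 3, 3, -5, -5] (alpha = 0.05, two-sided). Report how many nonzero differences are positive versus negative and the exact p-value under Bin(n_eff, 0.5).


Step 1: Discard zero differences. Original n = 8; n_eff = number of nonzero differences = 8.
Nonzero differences (with sign): -9, +4, +9, -4, +3, +3, -5, -5
Step 2: Count signs: positive = 4, negative = 4.
Step 3: Under H0: P(positive) = 0.5, so the number of positives S ~ Bin(8, 0.5).
Step 4: Two-sided exact p-value = sum of Bin(8,0.5) probabilities at or below the observed probability = 1.000000.
Step 5: alpha = 0.05. fail to reject H0.

n_eff = 8, pos = 4, neg = 4, p = 1.000000, fail to reject H0.


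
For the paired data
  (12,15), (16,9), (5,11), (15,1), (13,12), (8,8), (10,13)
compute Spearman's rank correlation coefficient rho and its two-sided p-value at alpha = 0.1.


Step 1: Rank x and y separately (midranks; no ties here).
rank(x): 12->4, 16->7, 5->1, 15->6, 13->5, 8->2, 10->3
rank(y): 15->7, 9->3, 11->4, 1->1, 12->5, 8->2, 13->6
Step 2: d_i = R_x(i) - R_y(i); compute d_i^2.
  (4-7)^2=9, (7-3)^2=16, (1-4)^2=9, (6-1)^2=25, (5-5)^2=0, (2-2)^2=0, (3-6)^2=9
sum(d^2) = 68.
Step 3: rho = 1 - 6*68 / (7*(7^2 - 1)) = 1 - 408/336 = -0.214286.
Step 4: Under H0, t = rho * sqrt((n-2)/(1-rho^2)) = -0.4906 ~ t(5).
Step 5: Two-sided p-value from the t-distribution with 5 df = 0.644512.
Step 6: alpha = 0.1. fail to reject H0.

rho = -0.2143, p = 0.644512, fail to reject H0 at alpha = 0.1.


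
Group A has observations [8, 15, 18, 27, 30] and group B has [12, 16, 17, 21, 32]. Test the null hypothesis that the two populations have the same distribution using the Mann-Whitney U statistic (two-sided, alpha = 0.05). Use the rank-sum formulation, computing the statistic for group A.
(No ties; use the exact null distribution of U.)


Step 1: Combine and sort all 10 observations; assign midranks.
sorted (value, group): (8,X), (12,Y), (15,X), (16,Y), (17,Y), (18,X), (21,Y), (27,X), (30,X), (32,Y)
ranks: 8->1, 12->2, 15->3, 16->4, 17->5, 18->6, 21->7, 27->8, 30->9, 32->10
Step 2: Rank sum for X: R1 = 1 + 3 + 6 + 8 + 9 = 27.
Step 3: U_X = R1 - n1(n1+1)/2 = 27 - 5*6/2 = 27 - 15 = 12.
       U_Y = n1*n2 - U_X = 25 - 12 = 13.
Step 4: No ties, so the exact null distribution of U (based on enumerating the C(10,5) = 252 equally likely rank assignments) gives the two-sided p-value.
Step 5: p-value = 1.000000; compare to alpha = 0.05. fail to reject H0.

U_X = 12, p = 1.000000, fail to reject H0 at alpha = 0.05.


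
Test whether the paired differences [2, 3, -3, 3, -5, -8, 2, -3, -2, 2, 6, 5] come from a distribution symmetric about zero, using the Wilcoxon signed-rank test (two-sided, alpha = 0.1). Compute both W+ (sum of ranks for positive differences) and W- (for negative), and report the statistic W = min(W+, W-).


Step 1: Drop any zero differences (none here) and take |d_i|.
|d| = [2, 3, 3, 3, 5, 8, 2, 3, 2, 2, 6, 5]
Step 2: Midrank |d_i| (ties get averaged ranks).
ranks: |2|->2.5, |3|->6.5, |3|->6.5, |3|->6.5, |5|->9.5, |8|->12, |2|->2.5, |3|->6.5, |2|->2.5, |2|->2.5, |6|->11, |5|->9.5
Step 3: Attach original signs; sum ranks with positive sign and with negative sign.
W+ = 2.5 + 6.5 + 6.5 + 2.5 + 2.5 + 11 + 9.5 = 41
W- = 6.5 + 9.5 + 12 + 6.5 + 2.5 = 37
(Check: W+ + W- = 78 should equal n(n+1)/2 = 78.)
Step 4: Test statistic W = min(W+, W-) = 37.
Step 5: Ties in |d|, so use the tie-corrected normal approximation.
        E[W] = n(n+1)/4 = 12*13/4 = 39.
        Tie groups: |d|=2 (t=4), |d|=3 (t=4), |d|=5 (t=2); sum(t^3 - t) = 126.
        Var[W] = n(n+1)(2n+1)/24 - sum(t^3-t)/48 = 3900/24 - 126/48 = 159.875.
        z = (W - E[W]) / sqrt(Var[W]) = (37 - 39) / 12.6442 = -0.1582.
        Two-sided p = 2*Phi(z) = 0.874318.
Step 6: alpha = 0.1. fail to reject H0.

W+ = 41, W- = 37, W = min = 37, p = 0.874318, fail to reject H0.


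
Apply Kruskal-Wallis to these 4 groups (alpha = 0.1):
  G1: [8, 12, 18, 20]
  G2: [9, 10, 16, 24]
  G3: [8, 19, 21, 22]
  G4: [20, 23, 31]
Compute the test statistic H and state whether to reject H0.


Step 1: Combine all N = 15 observations and assign midranks.
sorted (value, group, rank): (8,G1,1.5), (8,G3,1.5), (9,G2,3), (10,G2,4), (12,G1,5), (16,G2,6), (18,G1,7), (19,G3,8), (20,G1,9.5), (20,G4,9.5), (21,G3,11), (22,G3,12), (23,G4,13), (24,G2,14), (31,G4,15)
Step 2: Sum ranks within each group.
R_1 = 23 (n_1 = 4)
R_2 = 27 (n_2 = 4)
R_3 = 32.5 (n_3 = 4)
R_4 = 37.5 (n_4 = 3)
Step 3: H = 12/(N(N+1)) * sum(R_i^2/n_i) - 3(N+1)
     = 12/(15*16) * (23^2/4 + 27^2/4 + 32.5^2/4 + 37.5^2/3) - 3*16
     = 0.050000 * 1047.31 - 48
     = 4.365625.
Step 4: Ties present; correction factor C = 1 - 12/(15^3 - 15) = 0.996429. Corrected H = 4.365625 / 0.996429 = 4.381272.
Step 5: Under H0, H ~ chi^2(3); p-value = 0.223128.
Step 6: alpha = 0.1. fail to reject H0.

H = 4.3813, df = 3, p = 0.223128, fail to reject H0.


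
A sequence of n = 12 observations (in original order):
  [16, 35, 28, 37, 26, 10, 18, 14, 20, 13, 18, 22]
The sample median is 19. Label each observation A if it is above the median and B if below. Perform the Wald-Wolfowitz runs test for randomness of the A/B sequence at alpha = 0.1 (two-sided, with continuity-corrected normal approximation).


Step 1: Compute median = 19; label A = above, B = below.
Labels in order: BAAAABBBABBA  (n_A = 6, n_B = 6)
Step 2: Count runs R = 6.
Step 3: Under H0 (random ordering), E[R] = 2*n_A*n_B/(n_A+n_B) + 1 = 2*6*6/12 + 1 = 7.0000.
        Var[R] = 2*n_A*n_B*(2*n_A*n_B - n_A - n_B) / ((n_A+n_B)^2 * (n_A+n_B-1)) = 4320/1584 = 2.7273.
        SD[R] = 1.6514.
Step 4: Continuity-corrected z = (R + 0.5 - E[R]) / SD[R] = (6 + 0.5 - 7.0000) / 1.6514 = -0.3028.
Step 5: Two-sided p-value via normal approximation = 2*(1 - Phi(|z|)) = 0.762069.
Step 6: alpha = 0.1. fail to reject H0.

R = 6, z = -0.3028, p = 0.762069, fail to reject H0.


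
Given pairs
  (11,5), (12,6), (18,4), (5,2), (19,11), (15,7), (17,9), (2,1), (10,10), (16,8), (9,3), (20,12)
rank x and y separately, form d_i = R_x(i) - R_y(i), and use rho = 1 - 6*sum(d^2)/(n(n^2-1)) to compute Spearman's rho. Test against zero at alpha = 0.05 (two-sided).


Step 1: Rank x and y separately (midranks; no ties here).
rank(x): 11->5, 12->6, 18->10, 5->2, 19->11, 15->7, 17->9, 2->1, 10->4, 16->8, 9->3, 20->12
rank(y): 5->5, 6->6, 4->4, 2->2, 11->11, 7->7, 9->9, 1->1, 10->10, 8->8, 3->3, 12->12
Step 2: d_i = R_x(i) - R_y(i); compute d_i^2.
  (5-5)^2=0, (6-6)^2=0, (10-4)^2=36, (2-2)^2=0, (11-11)^2=0, (7-7)^2=0, (9-9)^2=0, (1-1)^2=0, (4-10)^2=36, (8-8)^2=0, (3-3)^2=0, (12-12)^2=0
sum(d^2) = 72.
Step 3: rho = 1 - 6*72 / (12*(12^2 - 1)) = 1 - 432/1716 = 0.748252.
Step 4: Under H0, t = rho * sqrt((n-2)/(1-rho^2)) = 3.5667 ~ t(10).
Step 5: Two-sided p-value from the t-distribution with 10 df = 0.005124.
Step 6: alpha = 0.05. reject H0.

rho = 0.7483, p = 0.005124, reject H0 at alpha = 0.05.


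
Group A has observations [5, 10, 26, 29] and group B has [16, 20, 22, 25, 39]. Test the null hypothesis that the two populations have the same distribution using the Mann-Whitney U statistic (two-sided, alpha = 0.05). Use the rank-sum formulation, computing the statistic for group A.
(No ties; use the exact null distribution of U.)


Step 1: Combine and sort all 9 observations; assign midranks.
sorted (value, group): (5,X), (10,X), (16,Y), (20,Y), (22,Y), (25,Y), (26,X), (29,X), (39,Y)
ranks: 5->1, 10->2, 16->3, 20->4, 22->5, 25->6, 26->7, 29->8, 39->9
Step 2: Rank sum for X: R1 = 1 + 2 + 7 + 8 = 18.
Step 3: U_X = R1 - n1(n1+1)/2 = 18 - 4*5/2 = 18 - 10 = 8.
       U_Y = n1*n2 - U_X = 20 - 8 = 12.
Step 4: No ties, so the exact null distribution of U (based on enumerating the C(9,4) = 126 equally likely rank assignments) gives the two-sided p-value.
Step 5: p-value = 0.730159; compare to alpha = 0.05. fail to reject H0.

U_X = 8, p = 0.730159, fail to reject H0 at alpha = 0.05.


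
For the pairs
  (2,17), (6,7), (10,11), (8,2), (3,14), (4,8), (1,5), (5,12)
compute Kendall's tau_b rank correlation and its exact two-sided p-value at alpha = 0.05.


Step 1: Enumerate the 28 unordered pairs (i,j) with i<j and classify each by sign(x_j-x_i) * sign(y_j-y_i).
  (1,2):dx=+4,dy=-10->D; (1,3):dx=+8,dy=-6->D; (1,4):dx=+6,dy=-15->D; (1,5):dx=+1,dy=-3->D
  (1,6):dx=+2,dy=-9->D; (1,7):dx=-1,dy=-12->C; (1,8):dx=+3,dy=-5->D; (2,3):dx=+4,dy=+4->C
  (2,4):dx=+2,dy=-5->D; (2,5):dx=-3,dy=+7->D; (2,6):dx=-2,dy=+1->D; (2,7):dx=-5,dy=-2->C
  (2,8):dx=-1,dy=+5->D; (3,4):dx=-2,dy=-9->C; (3,5):dx=-7,dy=+3->D; (3,6):dx=-6,dy=-3->C
  (3,7):dx=-9,dy=-6->C; (3,8):dx=-5,dy=+1->D; (4,5):dx=-5,dy=+12->D; (4,6):dx=-4,dy=+6->D
  (4,7):dx=-7,dy=+3->D; (4,8):dx=-3,dy=+10->D; (5,6):dx=+1,dy=-6->D; (5,7):dx=-2,dy=-9->C
  (5,8):dx=+2,dy=-2->D; (6,7):dx=-3,dy=-3->C; (6,8):dx=+1,dy=+4->C; (7,8):dx=+4,dy=+7->C
Step 2: C = 10, D = 18, total pairs = 28.
Step 3: tau = (C - D)/(n(n-1)/2) = (10 - 18)/28 = -0.285714.
Step 4: Exact two-sided p-value (enumerate n! = 40320 permutations of y under H0): p = 0.398760.
Step 5: alpha = 0.05. fail to reject H0.

tau_b = -0.2857 (C=10, D=18), p = 0.398760, fail to reject H0.


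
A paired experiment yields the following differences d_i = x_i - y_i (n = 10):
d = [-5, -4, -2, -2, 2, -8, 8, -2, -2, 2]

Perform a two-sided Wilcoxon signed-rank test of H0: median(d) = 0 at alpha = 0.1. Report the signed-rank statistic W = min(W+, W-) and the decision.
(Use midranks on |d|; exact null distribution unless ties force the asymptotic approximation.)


Step 1: Drop any zero differences (none here) and take |d_i|.
|d| = [5, 4, 2, 2, 2, 8, 8, 2, 2, 2]
Step 2: Midrank |d_i| (ties get averaged ranks).
ranks: |5|->8, |4|->7, |2|->3.5, |2|->3.5, |2|->3.5, |8|->9.5, |8|->9.5, |2|->3.5, |2|->3.5, |2|->3.5
Step 3: Attach original signs; sum ranks with positive sign and with negative sign.
W+ = 3.5 + 9.5 + 3.5 = 16.5
W- = 8 + 7 + 3.5 + 3.5 + 9.5 + 3.5 + 3.5 = 38.5
(Check: W+ + W- = 55 should equal n(n+1)/2 = 55.)
Step 4: Test statistic W = min(W+, W-) = 16.5.
Step 5: Ties in |d|, so use the tie-corrected normal approximation.
        E[W] = n(n+1)/4 = 10*11/4 = 27.5.
        Tie groups: |d|=2 (t=6), |d|=8 (t=2); sum(t^3 - t) = 216.
        Var[W] = n(n+1)(2n+1)/24 - sum(t^3-t)/48 = 2310/24 - 216/48 = 91.75.
        z = (W - E[W]) / sqrt(Var[W]) = (16.5 - 27.5) / 9.5786 = -1.1484.
        Two-sided p = 2*Phi(z) = 0.250807.
Step 6: alpha = 0.1. fail to reject H0.

W+ = 16.5, W- = 38.5, W = min = 16.5, p = 0.250807, fail to reject H0.


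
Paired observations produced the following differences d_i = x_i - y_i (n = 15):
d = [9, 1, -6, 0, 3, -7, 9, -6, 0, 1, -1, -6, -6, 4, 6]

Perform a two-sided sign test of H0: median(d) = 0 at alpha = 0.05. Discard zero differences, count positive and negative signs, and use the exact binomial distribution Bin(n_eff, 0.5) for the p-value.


Step 1: Discard zero differences. Original n = 15; n_eff = number of nonzero differences = 13.
Nonzero differences (with sign): +9, +1, -6, +3, -7, +9, -6, +1, -1, -6, -6, +4, +6
Step 2: Count signs: positive = 7, negative = 6.
Step 3: Under H0: P(positive) = 0.5, so the number of positives S ~ Bin(13, 0.5).
Step 4: Two-sided exact p-value = sum of Bin(13,0.5) probabilities at or below the observed probability = 1.000000.
Step 5: alpha = 0.05. fail to reject H0.

n_eff = 13, pos = 7, neg = 6, p = 1.000000, fail to reject H0.


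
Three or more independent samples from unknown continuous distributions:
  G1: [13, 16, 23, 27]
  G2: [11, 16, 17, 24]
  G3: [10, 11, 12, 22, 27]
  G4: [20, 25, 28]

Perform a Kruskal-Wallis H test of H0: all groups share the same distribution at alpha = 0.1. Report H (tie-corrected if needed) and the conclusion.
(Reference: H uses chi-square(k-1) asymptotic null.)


Step 1: Combine all N = 16 observations and assign midranks.
sorted (value, group, rank): (10,G3,1), (11,G2,2.5), (11,G3,2.5), (12,G3,4), (13,G1,5), (16,G1,6.5), (16,G2,6.5), (17,G2,8), (20,G4,9), (22,G3,10), (23,G1,11), (24,G2,12), (25,G4,13), (27,G1,14.5), (27,G3,14.5), (28,G4,16)
Step 2: Sum ranks within each group.
R_1 = 37 (n_1 = 4)
R_2 = 29 (n_2 = 4)
R_3 = 32 (n_3 = 5)
R_4 = 38 (n_4 = 3)
Step 3: H = 12/(N(N+1)) * sum(R_i^2/n_i) - 3(N+1)
     = 12/(16*17) * (37^2/4 + 29^2/4 + 32^2/5 + 38^2/3) - 3*17
     = 0.044118 * 1238.63 - 51
     = 3.645588.
Step 4: Ties present; correction factor C = 1 - 18/(16^3 - 16) = 0.995588. Corrected H = 3.645588 / 0.995588 = 3.661743.
Step 5: Under H0, H ~ chi^2(3); p-value = 0.300382.
Step 6: alpha = 0.1. fail to reject H0.

H = 3.6617, df = 3, p = 0.300382, fail to reject H0.


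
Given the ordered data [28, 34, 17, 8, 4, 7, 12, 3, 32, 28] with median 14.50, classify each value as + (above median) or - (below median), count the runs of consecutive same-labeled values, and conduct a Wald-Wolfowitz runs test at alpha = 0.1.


Step 1: Compute median = 14.50; label A = above, B = below.
Labels in order: AAABBBBBAA  (n_A = 5, n_B = 5)
Step 2: Count runs R = 3.
Step 3: Under H0 (random ordering), E[R] = 2*n_A*n_B/(n_A+n_B) + 1 = 2*5*5/10 + 1 = 6.0000.
        Var[R] = 2*n_A*n_B*(2*n_A*n_B - n_A - n_B) / ((n_A+n_B)^2 * (n_A+n_B-1)) = 2000/900 = 2.2222.
        SD[R] = 1.4907.
Step 4: Continuity-corrected z = (R + 0.5 - E[R]) / SD[R] = (3 + 0.5 - 6.0000) / 1.4907 = -1.6771.
Step 5: Two-sided p-value via normal approximation = 2*(1 - Phi(|z|)) = 0.093533.
Step 6: alpha = 0.1. reject H0.

R = 3, z = -1.6771, p = 0.093533, reject H0.


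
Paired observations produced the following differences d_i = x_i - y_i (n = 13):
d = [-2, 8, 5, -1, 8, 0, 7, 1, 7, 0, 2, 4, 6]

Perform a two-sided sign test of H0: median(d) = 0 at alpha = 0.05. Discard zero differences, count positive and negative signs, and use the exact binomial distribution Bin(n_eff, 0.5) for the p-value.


Step 1: Discard zero differences. Original n = 13; n_eff = number of nonzero differences = 11.
Nonzero differences (with sign): -2, +8, +5, -1, +8, +7, +1, +7, +2, +4, +6
Step 2: Count signs: positive = 9, negative = 2.
Step 3: Under H0: P(positive) = 0.5, so the number of positives S ~ Bin(11, 0.5).
Step 4: Two-sided exact p-value = sum of Bin(11,0.5) probabilities at or below the observed probability = 0.065430.
Step 5: alpha = 0.05. fail to reject H0.

n_eff = 11, pos = 9, neg = 2, p = 0.065430, fail to reject H0.


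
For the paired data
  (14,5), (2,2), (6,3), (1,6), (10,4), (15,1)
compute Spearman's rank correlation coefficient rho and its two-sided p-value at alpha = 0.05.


Step 1: Rank x and y separately (midranks; no ties here).
rank(x): 14->5, 2->2, 6->3, 1->1, 10->4, 15->6
rank(y): 5->5, 2->2, 3->3, 6->6, 4->4, 1->1
Step 2: d_i = R_x(i) - R_y(i); compute d_i^2.
  (5-5)^2=0, (2-2)^2=0, (3-3)^2=0, (1-6)^2=25, (4-4)^2=0, (6-1)^2=25
sum(d^2) = 50.
Step 3: rho = 1 - 6*50 / (6*(6^2 - 1)) = 1 - 300/210 = -0.428571.
Step 4: Under H0, t = rho * sqrt((n-2)/(1-rho^2)) = -0.9487 ~ t(4).
Step 5: Two-sided p-value from the t-distribution with 4 df = 0.396501.
Step 6: alpha = 0.05. fail to reject H0.

rho = -0.4286, p = 0.396501, fail to reject H0 at alpha = 0.05.


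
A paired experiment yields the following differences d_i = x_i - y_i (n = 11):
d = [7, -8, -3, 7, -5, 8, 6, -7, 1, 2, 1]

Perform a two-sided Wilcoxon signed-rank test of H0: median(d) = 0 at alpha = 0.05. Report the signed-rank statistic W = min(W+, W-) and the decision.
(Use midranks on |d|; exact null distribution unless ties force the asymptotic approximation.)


Step 1: Drop any zero differences (none here) and take |d_i|.
|d| = [7, 8, 3, 7, 5, 8, 6, 7, 1, 2, 1]
Step 2: Midrank |d_i| (ties get averaged ranks).
ranks: |7|->8, |8|->10.5, |3|->4, |7|->8, |5|->5, |8|->10.5, |6|->6, |7|->8, |1|->1.5, |2|->3, |1|->1.5
Step 3: Attach original signs; sum ranks with positive sign and with negative sign.
W+ = 8 + 8 + 10.5 + 6 + 1.5 + 3 + 1.5 = 38.5
W- = 10.5 + 4 + 5 + 8 = 27.5
(Check: W+ + W- = 66 should equal n(n+1)/2 = 66.)
Step 4: Test statistic W = min(W+, W-) = 27.5.
Step 5: Ties in |d|, so use the tie-corrected normal approximation.
        E[W] = n(n+1)/4 = 11*12/4 = 33.
        Tie groups: |d|=1 (t=2), |d|=7 (t=3), |d|=8 (t=2); sum(t^3 - t) = 36.
        Var[W] = n(n+1)(2n+1)/24 - sum(t^3-t)/48 = 3036/24 - 36/48 = 125.75.
        z = (W - E[W]) / sqrt(Var[W]) = (27.5 - 33) / 11.2138 = -0.4905.
        Two-sided p = 2*Phi(z) = 0.623804.
Step 6: alpha = 0.05. fail to reject H0.

W+ = 38.5, W- = 27.5, W = min = 27.5, p = 0.623804, fail to reject H0.
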